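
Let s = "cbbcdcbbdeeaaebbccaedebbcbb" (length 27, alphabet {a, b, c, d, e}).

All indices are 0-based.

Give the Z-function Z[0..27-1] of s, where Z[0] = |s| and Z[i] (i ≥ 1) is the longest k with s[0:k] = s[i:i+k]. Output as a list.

Z[0]=27
i=1: fresh scan; Z[1]=0
i=2: fresh scan; Z[2]=0
i=3: fresh scan; Z[3]=1 grow→box=[3,4)
i=4: fresh scan; Z[4]=0
i=5: fresh scan; Z[5]=3 grow→box=[5,8)
i=6: min(r-i=2, Z[1]=0)=0; Z[6]=0
i=7: min(r-i=1, Z[2]=0)=0; Z[7]=0
i=8: fresh scan; Z[8]=0
i=9: fresh scan; Z[9]=0
i=10: fresh scan; Z[10]=0
i=11: fresh scan; Z[11]=0
i=12: fresh scan; Z[12]=0
i=13: fresh scan; Z[13]=0
i=14: fresh scan; Z[14]=0
i=15: fresh scan; Z[15]=0
i=16: fresh scan; Z[16]=1 grow→box=[16,17)
i=17: fresh scan; Z[17]=1 grow→box=[17,18)
i=18: fresh scan; Z[18]=0
i=19: fresh scan; Z[19]=0
i=20: fresh scan; Z[20]=0
i=21: fresh scan; Z[21]=0
i=22: fresh scan; Z[22]=0
i=23: fresh scan; Z[23]=0
i=24: fresh scan; Z[24]=3 grow→box=[24,27)
i=25: min(r-i=2, Z[1]=0)=0; Z[25]=0
i=26: min(r-i=1, Z[2]=0)=0; Z[26]=0

[27, 0, 0, 1, 0, 3, 0, 0, 0, 0, 0, 0, 0, 0, 0, 0, 1, 1, 0, 0, 0, 0, 0, 0, 3, 0, 0]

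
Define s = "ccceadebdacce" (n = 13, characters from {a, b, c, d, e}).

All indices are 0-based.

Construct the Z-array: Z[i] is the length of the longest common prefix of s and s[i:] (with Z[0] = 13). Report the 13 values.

[13, 2, 1, 0, 0, 0, 0, 0, 0, 0, 2, 1, 0]

Z[0]=13
i=1: fresh scan; Z[1]=2 extend→box=[1,3)
i=2: min(r-i=1, Z[1]=2)=1; Z[2]=1
i=3: fresh scan; Z[3]=0
i=4: fresh scan; Z[4]=0
i=5: fresh scan; Z[5]=0
i=6: fresh scan; Z[6]=0
i=7: fresh scan; Z[7]=0
i=8: fresh scan; Z[8]=0
i=9: fresh scan; Z[9]=0
i=10: fresh scan; Z[10]=2 extend→box=[10,12)
i=11: min(r-i=1, Z[1]=2)=1; Z[11]=1
i=12: fresh scan; Z[12]=0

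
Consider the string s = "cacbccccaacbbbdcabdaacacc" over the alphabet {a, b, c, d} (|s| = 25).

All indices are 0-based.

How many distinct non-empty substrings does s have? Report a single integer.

sorted suffixes:
  #0 SA[0]=19  'aacacc'
  #1 SA[1]=8  'aacbbbdcabdaacacc'
  #2 SA[2]=16  'abdaacacc'
  #3 SA[3]=20  'acacc'
  #4 SA[4]=9  'acbbbdcabdaacacc'
  #5 SA[5]=1  'acbccccaacbbbdcabdaacacc'
  #6 SA[6]=22  'acc'
  #7 SA[7]=11  'bbbdcabdaacacc'
  #8 SA[8]=12  'bbdcabdaacacc'
  #9 SA[9]=3  'bccccaacbbbdcabdaacacc'
  #10 SA[10]=17  'bdaacacc'
  #11 SA[11]=13  'bdcabdaacacc'
  #12 SA[12]=24  'c'
  #13 SA[13]=7  'caacbbbdcabdaacacc'
  #14 SA[14]=15  'cabdaacacc'
  #15 SA[15]=0  'cacbccccaacbbbdcabdaacacc'
  #16 SA[16]=21  'cacc'
  #17 SA[17]=10  'cbbbdcabdaacacc'
  #18 SA[18]=2  'cbccccaacbbbdcabdaacacc'
  #19 SA[19]=23  'cc'
  #20 SA[20]=6  'ccaacbbbdcabdaacacc'
  #21 SA[21]=5  'cccaacbbbdcabdaacacc'
  #22 SA[22]=4  'ccccaacbbbdcabdaacacc'
  #23 SA[23]=18  'daacacc'
  #24 SA[24]=14  'dcabdaacacc'

SA = [19, 8, 16, 20, 9, 1, 22, 11, 12, 3, 17, 13, 24, 7, 15, 0, 21, 10, 2, 23, 6, 5, 4, 18, 14]
i: (SA[i-1],SA[i]) lcp shared
  1: (19,8) 3 'aac'
  2: (8,16) 1 'a'
  3: (16,20) 1 'a'
  4: (20,9) 2 'ac'
  5: (9,1) 3 'acb'
  6: (1,22) 2 'ac'
  7: (22,11) 0 ''
  8: (11,12) 2 'bb'
  9: (12,3) 1 'b'
  10: (3,17) 1 'b'
  11: (17,13) 2 'bd'
  12: (13,24) 0 ''
  13: (24,7) 1 'c'
  14: (7,15) 2 'ca'
  15: (15,0) 2 'ca'
  16: (0,21) 3 'cac'
  17: (21,10) 1 'c'
  18: (10,2) 2 'cb'
  19: (2,23) 1 'c'
  20: (23,6) 2 'cc'
  21: (6,5) 2 'cc'
  22: (5,4) 3 'ccc'
  23: (4,18) 0 ''
  24: (18,14) 1 'd'

n(n+1)/2 = 25·26/2 = 325
Σ LCP = 0 + 3 + 1 + 1 + 2 + 3 + 2 + 0 + 2 + 1 + 1 + 2 + 0 + 1 + 2 + 2 + 3 + 1 + 2 + 1 + 2 + 2 + 3 + 0 + 1 = 38
distinct = 325 − 38 = 287

287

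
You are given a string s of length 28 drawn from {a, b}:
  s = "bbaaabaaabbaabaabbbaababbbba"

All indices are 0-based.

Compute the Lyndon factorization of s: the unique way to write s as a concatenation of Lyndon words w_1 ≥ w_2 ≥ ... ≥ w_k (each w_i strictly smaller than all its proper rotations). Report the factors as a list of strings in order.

["b", "b", "aaabaaabbaabaabbbaababbbb", "a"]

emit factor 1: 'b' (i=0, period=1)
emit factor 2: 'b' (i=1, period=1)
emit factor 3: 'aaabaaabbaabaabbbaababbbb' (i=2, period=25)
emit factor 4: 'a' (i=27, period=1)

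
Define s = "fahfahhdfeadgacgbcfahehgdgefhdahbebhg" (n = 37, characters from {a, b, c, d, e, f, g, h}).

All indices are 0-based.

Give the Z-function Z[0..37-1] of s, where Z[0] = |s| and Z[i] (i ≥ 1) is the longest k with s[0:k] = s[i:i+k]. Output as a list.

Z[0]=37
i=1: outside box; Z[1]=0
i=2: outside box; Z[2]=0
i=3: outside box; Z[3]=3 extend→box=[3,6)
i=4: min(r-i=2, Z[1]=0)=0; Z[4]=0
i=5: min(r-i=1, Z[2]=0)=0; Z[5]=0
i=6: outside box; Z[6]=0
i=7: outside box; Z[7]=0
i=8: outside box; Z[8]=1 extend→box=[8,9)
i=9: outside box; Z[9]=0
i=10: outside box; Z[10]=0
i=11: outside box; Z[11]=0
i=12: outside box; Z[12]=0
i=13: outside box; Z[13]=0
i=14: outside box; Z[14]=0
i=15: outside box; Z[15]=0
i=16: outside box; Z[16]=0
i=17: outside box; Z[17]=0
i=18: outside box; Z[18]=3 extend→box=[18,21)
i=19: min(r-i=2, Z[1]=0)=0; Z[19]=0
i=20: min(r-i=1, Z[2]=0)=0; Z[20]=0
i=21: outside box; Z[21]=0
i=22: outside box; Z[22]=0
i=23: outside box; Z[23]=0
i=24: outside box; Z[24]=0
i=25: outside box; Z[25]=0
i=26: outside box; Z[26]=0
i=27: outside box; Z[27]=1 extend→box=[27,28)
i=28: outside box; Z[28]=0
i=29: outside box; Z[29]=0
i=30: outside box; Z[30]=0
i=31: outside box; Z[31]=0
i=32: outside box; Z[32]=0
i=33: outside box; Z[33]=0
i=34: outside box; Z[34]=0
i=35: outside box; Z[35]=0
i=36: outside box; Z[36]=0

[37, 0, 0, 3, 0, 0, 0, 0, 1, 0, 0, 0, 0, 0, 0, 0, 0, 0, 3, 0, 0, 0, 0, 0, 0, 0, 0, 1, 0, 0, 0, 0, 0, 0, 0, 0, 0]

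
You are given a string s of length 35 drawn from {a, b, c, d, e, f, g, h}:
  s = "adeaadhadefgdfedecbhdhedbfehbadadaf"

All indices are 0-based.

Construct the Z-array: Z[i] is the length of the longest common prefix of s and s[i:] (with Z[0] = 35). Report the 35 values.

[35, 0, 0, 1, 2, 0, 0, 3, 0, 0, 0, 0, 0, 0, 0, 0, 0, 0, 0, 0, 0, 0, 0, 0, 0, 0, 0, 0, 0, 2, 0, 2, 0, 1, 0]

Z[0]=35
i=1: i≥r, start 0; Z[1]=0
i=2: i≥r, start 0; Z[2]=0
i=3: i≥r, start 0; Z[3]=1 grow→box=[3,4)
i=4: i≥r, start 0; Z[4]=2 grow→box=[4,6)
i=5: min(r-i=1, Z[1]=0)=0; Z[5]=0
i=6: i≥r, start 0; Z[6]=0
i=7: i≥r, start 0; Z[7]=3 grow→box=[7,10)
i=8: min(r-i=2, Z[1]=0)=0; Z[8]=0
i=9: min(r-i=1, Z[2]=0)=0; Z[9]=0
i=10: i≥r, start 0; Z[10]=0
i=11: i≥r, start 0; Z[11]=0
i=12: i≥r, start 0; Z[12]=0
i=13: i≥r, start 0; Z[13]=0
i=14: i≥r, start 0; Z[14]=0
i=15: i≥r, start 0; Z[15]=0
i=16: i≥r, start 0; Z[16]=0
i=17: i≥r, start 0; Z[17]=0
i=18: i≥r, start 0; Z[18]=0
i=19: i≥r, start 0; Z[19]=0
i=20: i≥r, start 0; Z[20]=0
i=21: i≥r, start 0; Z[21]=0
i=22: i≥r, start 0; Z[22]=0
i=23: i≥r, start 0; Z[23]=0
i=24: i≥r, start 0; Z[24]=0
i=25: i≥r, start 0; Z[25]=0
i=26: i≥r, start 0; Z[26]=0
i=27: i≥r, start 0; Z[27]=0
i=28: i≥r, start 0; Z[28]=0
i=29: i≥r, start 0; Z[29]=2 grow→box=[29,31)
i=30: min(r-i=1, Z[1]=0)=0; Z[30]=0
i=31: i≥r, start 0; Z[31]=2 grow→box=[31,33)
i=32: min(r-i=1, Z[1]=0)=0; Z[32]=0
i=33: i≥r, start 0; Z[33]=1 grow→box=[33,34)
i=34: i≥r, start 0; Z[34]=0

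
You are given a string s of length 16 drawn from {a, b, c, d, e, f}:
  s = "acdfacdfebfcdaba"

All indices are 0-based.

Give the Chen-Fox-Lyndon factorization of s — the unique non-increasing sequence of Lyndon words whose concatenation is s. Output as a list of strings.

emit factor 1: 'acdfacdfebfcd' (i=0, period=13)
emit factor 2: 'ab' (i=13, period=2)
emit factor 3: 'a' (i=15, period=1)

["acdfacdfebfcd", "ab", "a"]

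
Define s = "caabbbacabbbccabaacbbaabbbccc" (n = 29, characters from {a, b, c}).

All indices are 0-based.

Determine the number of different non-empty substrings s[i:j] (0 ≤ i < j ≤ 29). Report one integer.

rank→(start, suffix):
  0 → (1, 'aabbbacabbbccabaacbbaabbbccc')
  1 → (21, 'aabbbccc')
  2 → (16, 'aacbbaabbbccc')
  3 → (14, 'abaacbbaabbbccc')
  4 → (2, 'abbbacabbbccabaacbbaabbbccc')
  5 → (8, 'abbbccabaacbbaabbbccc')
  6 → (22, 'abbbccc')
  7 → (6, 'acabbbccabaacbbaabbbccc')
  8 → (17, 'acbbaabbbccc')
  9 → (20, 'baabbbccc')
  10 → (15, 'baacbbaabbbccc')
  11 → (5, 'bacabbbccabaacbbaabbbccc')
  12 → (19, 'bbaabbbccc')
  13 → (4, 'bbacabbbccabaacbbaabbbccc')
  14 → (3, 'bbbacabbbccabaacbbaabbbccc')
  15 → (9, 'bbbccabaacbbaabbbccc')
  16 → (23, 'bbbccc')
  17 → (10, 'bbccabaacbbaabbbccc')
  18 → (24, 'bbccc')
  19 → (11, 'bccabaacbbaabbbccc')
  20 → (25, 'bccc')
  21 → (28, 'c')
  22 → (0, 'caabbbacabbbccabaacbbaabbbccc')
  23 → (13, 'cabaacbbaabbbccc')
  24 → (7, 'cabbbccabaacbbaabbbccc')
  25 → (18, 'cbbaabbbccc')
  26 → (27, 'cc')
  27 → (12, 'ccabaacbbaabbbccc')
  28 → (26, 'ccc')

SA = [1, 21, 16, 14, 2, 8, 22, 6, 17, 20, 15, 5, 19, 4, 3, 9, 23, 10, 24, 11, 25, 28, 0, 13, 7, 18, 27, 12, 26]
rank  pair      lcp
   1  s[1:],s[21:]  5  'aabbb'
   2  s[21:],s[16:]  2  'aa'
   3  s[16:],s[14:]  1  'a'
   4  s[14:],s[2:]  2  'ab'
   5  s[2:],s[8:]  4  'abbb'
   6  s[8:],s[22:]  6  'abbbcc'
   7  s[22:],s[6:]  1  'a'
   8  s[6:],s[17:]  2  'ac'
   9  s[17:],s[20:]  0  ''
  10  s[20:],s[15:]  3  'baa'
  11  s[15:],s[5:]  2  'ba'
  12  s[5:],s[19:]  1  'b'
  13  s[19:],s[4:]  3  'bba'
  14  s[4:],s[3:]  2  'bb'
  15  s[3:],s[9:]  3  'bbb'
  16  s[9:],s[23:]  5  'bbbcc'
  17  s[23:],s[10:]  2  'bb'
  18  s[10:],s[24:]  4  'bbcc'
  19  s[24:],s[11:]  1  'b'
  20  s[11:],s[25:]  3  'bcc'
  21  s[25:],s[28:]  0  ''
  22  s[28:],s[0:]  1  'c'
  23  s[0:],s[13:]  2  'ca'
  24  s[13:],s[7:]  3  'cab'
  25  s[7:],s[18:]  1  'c'
  26  s[18:],s[27:]  1  'c'
  27  s[27:],s[12:]  2  'cc'
  28  s[12:],s[26:]  2  'cc'

n(n+1)/2 = 29·30/2 = 435
Σ LCP = 0 + 5 + 2 + 1 + 2 + 4 + 6 + 1 + 2 + 0 + 3 + 2 + 1 + 3 + 2 + 3 + 5 + 2 + 4 + 1 + 3 + 0 + 1 + 2 + 3 + 1 + 1 + 2 + 2 = 64
distinct = 435 − 64 = 371

371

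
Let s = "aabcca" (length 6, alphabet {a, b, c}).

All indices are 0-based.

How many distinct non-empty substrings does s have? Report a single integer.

sorted suffixes:
  #0 SA[0]=5  'a'
  #1 SA[1]=0  'aabcca'
  #2 SA[2]=1  'abcca'
  #3 SA[3]=2  'bcca'
  #4 SA[4]=4  'ca'
  #5 SA[5]=3  'cca'

SA = [5, 0, 1, 2, 4, 3]
[i] adj suffixes → lcp
  [1] 5/0 → 1 ('a')
  [2] 0/1 → 1 ('a')
  [3] 1/2 → 0 ('')
  [4] 2/4 → 0 ('')
  [5] 4/3 → 1 ('c')

n(n+1)/2 = 6·7/2 = 21
Σ LCP = 0 + 1 + 1 + 0 + 0 + 1 = 3
distinct = 21 − 3 = 18

18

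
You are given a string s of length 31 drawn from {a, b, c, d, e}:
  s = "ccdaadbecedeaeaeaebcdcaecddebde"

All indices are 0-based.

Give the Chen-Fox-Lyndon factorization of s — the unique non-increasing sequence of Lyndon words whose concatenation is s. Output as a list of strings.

["ccd", "aadbecedeaeaeaebcdcaecddebde"]

emit factor 1: 'ccd' (i=0, period=3)
emit factor 2: 'aadbecedeaeaeaebcdcaecddebde' (i=3, period=28)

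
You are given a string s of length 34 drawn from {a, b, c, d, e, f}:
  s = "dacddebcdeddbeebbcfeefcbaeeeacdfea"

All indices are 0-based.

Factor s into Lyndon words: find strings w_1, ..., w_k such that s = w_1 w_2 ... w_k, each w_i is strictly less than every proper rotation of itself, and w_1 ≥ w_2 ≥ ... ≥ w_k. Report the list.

["d", "acddebcdeddbeebbcfeefcbaeeeacdfe", "a"]

emit factor 1: 'd' (i=0, period=1)
emit factor 2: 'acddebcdeddbeebbcfeefcbaeeeacdfe' (i=1, period=32)
emit factor 3: 'a' (i=33, period=1)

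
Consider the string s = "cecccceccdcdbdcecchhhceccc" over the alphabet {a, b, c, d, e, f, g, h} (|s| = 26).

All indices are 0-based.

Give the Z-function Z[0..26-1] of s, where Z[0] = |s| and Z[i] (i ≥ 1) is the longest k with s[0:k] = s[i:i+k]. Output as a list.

Z[0]=26
i=1: outside box; Z[1]=0
i=2: outside box; Z[2]=1 grow→box=[2,3)
i=3: outside box; Z[3]=1 grow→box=[3,4)
i=4: outside box; Z[4]=1 grow→box=[4,5)
i=5: outside box; Z[5]=4 grow→box=[5,9)
i=6: min(r-i=3, Z[1]=0)=0; Z[6]=0
i=7: min(r-i=2, Z[2]=1)=1; Z[7]=1
i=8: min(r-i=1, Z[3]=1)=1; Z[8]=1
i=9: outside box; Z[9]=0
i=10: outside box; Z[10]=1 grow→box=[10,11)
i=11: outside box; Z[11]=0
i=12: outside box; Z[12]=0
i=13: outside box; Z[13]=0
i=14: outside box; Z[14]=4 grow→box=[14,18)
i=15: min(r-i=3, Z[1]=0)=0; Z[15]=0
i=16: min(r-i=2, Z[2]=1)=1; Z[16]=1
i=17: min(r-i=1, Z[3]=1)=1; Z[17]=1
i=18: outside box; Z[18]=0
i=19: outside box; Z[19]=0
i=20: outside box; Z[20]=0
i=21: outside box; Z[21]=5 grow→box=[21,26)
i=22: min(r-i=4, Z[1]=0)=0; Z[22]=0
i=23: min(r-i=3, Z[2]=1)=1; Z[23]=1
i=24: min(r-i=2, Z[3]=1)=1; Z[24]=1
i=25: min(r-i=1, Z[4]=1)=1; Z[25]=1

[26, 0, 1, 1, 1, 4, 0, 1, 1, 0, 1, 0, 0, 0, 4, 0, 1, 1, 0, 0, 0, 5, 0, 1, 1, 1]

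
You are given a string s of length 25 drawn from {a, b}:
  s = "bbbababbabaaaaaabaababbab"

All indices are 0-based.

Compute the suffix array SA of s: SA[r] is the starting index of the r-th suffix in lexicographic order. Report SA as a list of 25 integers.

[10, 11, 12, 13, 14, 17, 23, 8, 15, 18, 3, 20, 5, 24, 9, 16, 22, 7, 2, 19, 4, 21, 6, 1, 0]

sorted suffixes:
  #0 SA[0]=10  'aaaaaabaababbab'
  #1 SA[1]=11  'aaaaabaababbab'
  #2 SA[2]=12  'aaaabaababbab'
  #3 SA[3]=13  'aaabaababbab'
  #4 SA[4]=14  'aabaababbab'
  #5 SA[5]=17  'aababbab'
  #6 SA[6]=23  'ab'
  #7 SA[7]=8  'abaaaaaabaababbab'
  #8 SA[8]=15  'abaababbab'
  #9 SA[9]=18  'ababbab'
  #10 SA[10]=3  'ababbabaaaaaabaababbab'
  #11 SA[11]=20  'abbab'
  #12 SA[12]=5  'abbabaaaaaabaababbab'
  #13 SA[13]=24  'b'
  #14 SA[14]=9  'baaaaaabaababbab'
  #15 SA[15]=16  'baababbab'
  #16 SA[16]=22  'bab'
  #17 SA[17]=7  'babaaaaaabaababbab'
  #18 SA[18]=2  'bababbabaaaaaabaababbab'
  #19 SA[19]=19  'babbab'
  #20 SA[20]=4  'babbabaaaaaabaababbab'
  #21 SA[21]=21  'bbab'
  #22 SA[22]=6  'bbabaaaaaabaababbab'
  #23 SA[23]=1  'bbababbabaaaaaabaababbab'
  #24 SA[24]=0  'bbbababbabaaaaaabaababbab'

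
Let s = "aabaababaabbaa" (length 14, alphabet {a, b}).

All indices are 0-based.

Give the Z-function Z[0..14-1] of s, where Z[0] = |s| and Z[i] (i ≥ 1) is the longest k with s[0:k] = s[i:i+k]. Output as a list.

Z[0]=14
i=1: fresh scan; Z[1]=1 grow→box=[1,2)
i=2: fresh scan; Z[2]=0
i=3: fresh scan; Z[3]=4 grow→box=[3,7)
i=4: min(r-i=3, Z[1]=1)=1; Z[4]=1
i=5: min(r-i=2, Z[2]=0)=0; Z[5]=0
i=6: min(r-i=1, Z[3]=4)=1; Z[6]=1
i=7: fresh scan; Z[7]=0
i=8: fresh scan; Z[8]=3 grow→box=[8,11)
i=9: min(r-i=2, Z[1]=1)=1; Z[9]=1
i=10: min(r-i=1, Z[2]=0)=0; Z[10]=0
i=11: fresh scan; Z[11]=0
i=12: fresh scan; Z[12]=2 grow→box=[12,14)
i=13: min(r-i=1, Z[1]=1)=1; Z[13]=1

[14, 1, 0, 4, 1, 0, 1, 0, 3, 1, 0, 0, 2, 1]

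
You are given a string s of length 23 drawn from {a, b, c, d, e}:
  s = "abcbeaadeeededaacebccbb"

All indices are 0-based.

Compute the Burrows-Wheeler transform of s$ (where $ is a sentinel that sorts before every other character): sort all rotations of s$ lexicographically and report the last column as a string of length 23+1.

bde$aabcaeccbbaeeabcdeed

rank  rotation                  last
    0  $abcbeaadeeededaacebccbb  b
    1  aacebccbb$abcbeaadeeeded  d
    2  aadeeededaacebccbb$abcbe  e
    3  abcbeaadeeededaacebccbb$  $
    4  acebccbb$abcbeaadeeededa  a
    5  adeeededaacebccbb$abcbea  a
    6  b$abcbeaadeeededaacebccb  b
    7  bb$abcbeaadeeededaacebcc  c
    8  bcbeaadeeededaacebccbb$a  a
    9  bccbb$abcbeaadeeededaace  e
   10  beaadeeededaacebccbb$abc  c
   11  cbb$abcbeaadeeededaacebc  c
   12  cbeaadeeededaacebccbb$ab  b
   13  ccbb$abcbeaadeeededaaceb  b
   14  cebccbb$abcbeaadeeededaa  a
   15  daacebccbb$abcbeaadeeede  e
   16  dedaacebccbb$abcbeaadeee  e
   17  deeededaacebccbb$abcbeaa  a
   18  eaadeeededaacebccbb$abcb  b
   19  ebccbb$abcbeaadeeededaac  c
   20  edaacebccbb$abcbeaadeeed  d
   21  ededaacebccbb$abcbeaadee  e
   22  eededaacebccbb$abcbeaade  e
   23  eeededaacebccbb$abcbeaad  d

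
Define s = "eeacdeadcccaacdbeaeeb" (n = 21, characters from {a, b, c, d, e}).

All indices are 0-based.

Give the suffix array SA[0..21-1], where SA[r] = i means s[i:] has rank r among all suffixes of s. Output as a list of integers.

rank | idx | suffix
   0 |  11 | aacdbeaeeb
   1 |  12 | acdbeaeeb
   2 |   2 | acdeadcccaacdbeaeeb
   3 |   6 | adcccaacdbeaeeb
   4 |  17 | aeeb
   5 |  20 | b
   6 |  15 | beaeeb
   7 |  10 | caacdbeaeeb
   8 |   9 | ccaacdbeaeeb
   9 |   8 | cccaacdbeaeeb
  10 |  13 | cdbeaeeb
  11 |   3 | cdeadcccaacdbeaeeb
  12 |  14 | dbeaeeb
  13 |   7 | dcccaacdbeaeeb
  14 |   4 | deadcccaacdbeaeeb
  15 |   1 | eacdeadcccaacdbeaeeb
  16 |   5 | eadcccaacdbeaeeb
  17 |  16 | eaeeb
  18 |  19 | eb
  19 |   0 | eeacdeadcccaacdbeaeeb
  20 |  18 | eeb

[11, 12, 2, 6, 17, 20, 15, 10, 9, 8, 13, 3, 14, 7, 4, 1, 5, 16, 19, 0, 18]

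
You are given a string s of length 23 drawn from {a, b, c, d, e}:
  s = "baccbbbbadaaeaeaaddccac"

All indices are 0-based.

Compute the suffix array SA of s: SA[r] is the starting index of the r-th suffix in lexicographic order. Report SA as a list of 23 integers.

rank→(start, suffix):
  0 → (15, 'aaddccac')
  1 → (10, 'aaeaeaaddccac')
  2 → (21, 'ac')
  3 → (1, 'accbbbbadaaeaeaaddccac')
  4 → (8, 'adaaeaeaaddccac')
  5 → (16, 'addccac')
  6 → (13, 'aeaaddccac')
  7 → (11, 'aeaeaaddccac')
  8 → (0, 'baccbbbbadaaeaeaaddccac')
  9 → (7, 'badaaeaeaaddccac')
  10 → (6, 'bbadaaeaeaaddccac')
  11 → (5, 'bbbadaaeaeaaddccac')
  12 → (4, 'bbbbadaaeaeaaddccac')
  13 → (22, 'c')
  14 → (20, 'cac')
  15 → (3, 'cbbbbadaaeaeaaddccac')
  16 → (19, 'ccac')
  17 → (2, 'ccbbbbadaaeaeaaddccac')
  18 → (9, 'daaeaeaaddccac')
  19 → (18, 'dccac')
  20 → (17, 'ddccac')
  21 → (14, 'eaaddccac')
  22 → (12, 'eaeaaddccac')

[15, 10, 21, 1, 8, 16, 13, 11, 0, 7, 6, 5, 4, 22, 20, 3, 19, 2, 9, 18, 17, 14, 12]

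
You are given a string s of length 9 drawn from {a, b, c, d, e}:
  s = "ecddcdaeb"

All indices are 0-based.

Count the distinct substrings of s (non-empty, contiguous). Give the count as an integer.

40

rank | idx | suffix
   0 |   6 | aeb
   1 |   8 | b
   2 |   4 | cdaeb
   3 |   1 | cddcdaeb
   4 |   5 | daeb
   5 |   3 | dcdaeb
   6 |   2 | ddcdaeb
   7 |   7 | eb
   8 |   0 | ecddcdaeb

SA = [6, 8, 4, 1, 5, 3, 2, 7, 0]
[i] adj suffixes → lcp
  [1] 6/8 → 0 ('')
  [2] 8/4 → 0 ('')
  [3] 4/1 → 2 ('cd')
  [4] 1/5 → 0 ('')
  [5] 5/3 → 1 ('d')
  [6] 3/2 → 1 ('d')
  [7] 2/7 → 0 ('')
  [8] 7/0 → 1 ('e')

n(n+1)/2 = 9·10/2 = 45
Σ LCP = 0 + 0 + 0 + 2 + 0 + 1 + 1 + 0 + 1 = 5
distinct = 45 − 5 = 40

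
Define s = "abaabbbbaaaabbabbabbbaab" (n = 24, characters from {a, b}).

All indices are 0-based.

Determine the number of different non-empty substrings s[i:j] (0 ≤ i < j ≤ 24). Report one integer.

233

rank | idx | suffix
   0 |   8 | aaaabbabbabbbaab
   1 |   9 | aaabbabbabbbaab
   2 |  21 | aab
   3 |  10 | aabbabbabbbaab
   4 |   2 | aabbbbaaaabbabbabbbaab
   5 |  22 | ab
   6 |   0 | abaabbbbaaaabbabbabbbaab
   7 |  11 | abbabbabbbaab
   8 |  14 | abbabbbaab
   9 |  17 | abbbaab
  10 |   3 | abbbbaaaabbabbabbbaab
  11 |  23 | b
  12 |   7 | baaaabbabbabbbaab
  13 |  20 | baab
  14 |   1 | baabbbbaaaabbabbabbbaab
  15 |  13 | babbabbbaab
  16 |  16 | babbbaab
  17 |   6 | bbaaaabbabbabbbaab
  18 |  19 | bbaab
  19 |  12 | bbabbabbbaab
  20 |  15 | bbabbbaab
  21 |   5 | bbbaaaabbabbabbbaab
  22 |  18 | bbbaab
  23 |   4 | bbbbaaaabbabbabbbaab

SA = [8, 9, 21, 10, 2, 22, 0, 11, 14, 17, 3, 23, 7, 20, 1, 13, 16, 6, 19, 12, 15, 5, 18, 4]
i: (SA[i-1],SA[i]) lcp shared
  1: (8,9) 3 'aaa'
  2: (9,21) 2 'aa'
  3: (21,10) 3 'aab'
  4: (10,2) 4 'aabb'
  5: (2,22) 1 'a'
  6: (22,0) 2 'ab'
  7: (0,11) 2 'ab'
  8: (11,14) 6 'abbabb'
  9: (14,17) 3 'abb'
  10: (17,3) 4 'abbb'
  11: (3,23) 0 ''
  12: (23,7) 1 'b'
  13: (7,20) 3 'baa'
  14: (20,1) 4 'baab'
  15: (1,13) 2 'ba'
  16: (13,16) 4 'babb'
  17: (16,6) 1 'b'
  18: (6,19) 4 'bbaa'
  19: (19,12) 3 'bba'
  20: (12,15) 5 'bbabb'
  21: (15,5) 2 'bb'
  22: (5,18) 5 'bbbaa'
  23: (18,4) 3 'bbb'

n(n+1)/2 = 24·25/2 = 300
Σ LCP = 0 + 3 + 2 + 3 + 4 + 1 + 2 + 2 + 6 + 3 + 4 + 0 + 1 + 3 + 4 + 2 + 4 + 1 + 4 + 3 + 5 + 2 + 5 + 3 = 67
distinct = 300 − 67 = 233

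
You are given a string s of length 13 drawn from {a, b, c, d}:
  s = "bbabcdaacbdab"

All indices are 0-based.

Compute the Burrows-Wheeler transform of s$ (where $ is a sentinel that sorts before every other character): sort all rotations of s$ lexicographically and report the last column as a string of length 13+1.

rank  rotation        last
    0  $bbabcdaacbdab  b
    1  aacbdab$bbabcd  d
    2  ab$bbabcdaacbd  d
    3  abcdaacbdab$bb  b
    4  acbdab$bbabcda  a
    5  b$bbabcdaacbda  a
    6  babcdaacbdab$b  b
    7  bbabcdaacbdab$  $
    8  bcdaacbdab$bba  a
    9  bdab$bbabcdaac  c
   10  cbdab$bbabcdaa  a
   11  cdaacbdab$bbab  b
   12  daacbdab$bbabc  c
   13  dab$bbabcdaacb  b

bddbaab$acabcb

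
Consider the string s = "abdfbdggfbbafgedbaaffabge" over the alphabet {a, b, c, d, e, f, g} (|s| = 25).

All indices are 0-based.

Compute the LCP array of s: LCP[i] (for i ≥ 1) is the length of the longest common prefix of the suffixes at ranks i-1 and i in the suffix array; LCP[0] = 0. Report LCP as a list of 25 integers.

sorted suffixes:
  #0 SA[0]=17  'aaffabge'
  #1 SA[1]=0  'abdfbdggfbbafgedbaaffabge'
  #2 SA[2]=21  'abge'
  #3 SA[3]=18  'affabge'
  #4 SA[4]=11  'afgedbaaffabge'
  #5 SA[5]=16  'baaffabge'
  #6 SA[6]=10  'bafgedbaaffabge'
  #7 SA[7]=9  'bbafgedbaaffabge'
  #8 SA[8]=1  'bdfbdggfbbafgedbaaffabge'
  #9 SA[9]=4  'bdggfbbafgedbaaffabge'
  #10 SA[10]=22  'bge'
  #11 SA[11]=15  'dbaaffabge'
  #12 SA[12]=2  'dfbdggfbbafgedbaaffabge'
  #13 SA[13]=5  'dggfbbafgedbaaffabge'
  #14 SA[14]=24  'e'
  #15 SA[15]=14  'edbaaffabge'
  #16 SA[16]=20  'fabge'
  #17 SA[17]=8  'fbbafgedbaaffabge'
  #18 SA[18]=3  'fbdggfbbafgedbaaffabge'
  #19 SA[19]=19  'ffabge'
  #20 SA[20]=12  'fgedbaaffabge'
  #21 SA[21]=23  'ge'
  #22 SA[22]=13  'gedbaaffabge'
  #23 SA[23]=7  'gfbbafgedbaaffabge'
  #24 SA[24]=6  'ggfbbafgedbaaffabge'

SA = [17, 0, 21, 18, 11, 16, 10, 9, 1, 4, 22, 15, 2, 5, 24, 14, 20, 8, 3, 19, 12, 23, 13, 7, 6]
[i] adj suffixes → lcp
  [1] 17/0 → 1 ('a')
  [2] 0/21 → 2 ('ab')
  [3] 21/18 → 1 ('a')
  [4] 18/11 → 2 ('af')
  [5] 11/16 → 0 ('')
  [6] 16/10 → 2 ('ba')
  [7] 10/9 → 1 ('b')
  [8] 9/1 → 1 ('b')
  [9] 1/4 → 2 ('bd')
  [10] 4/22 → 1 ('b')
  [11] 22/15 → 0 ('')
  [12] 15/2 → 1 ('d')
  [13] 2/5 → 1 ('d')
  [14] 5/24 → 0 ('')
  [15] 24/14 → 1 ('e')
  [16] 14/20 → 0 ('')
  [17] 20/8 → 1 ('f')
  [18] 8/3 → 2 ('fb')
  [19] 3/19 → 1 ('f')
  [20] 19/12 → 1 ('f')
  [21] 12/23 → 0 ('')
  [22] 23/13 → 2 ('ge')
  [23] 13/7 → 1 ('g')
  [24] 7/6 → 1 ('g')

[0, 1, 2, 1, 2, 0, 2, 1, 1, 2, 1, 0, 1, 1, 0, 1, 0, 1, 2, 1, 1, 0, 2, 1, 1]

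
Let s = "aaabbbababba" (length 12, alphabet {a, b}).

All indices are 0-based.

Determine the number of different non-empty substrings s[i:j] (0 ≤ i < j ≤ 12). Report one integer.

58

rank→(start, suffix):
  0 → (11, 'a')
  1 → (0, 'aaabbbababba')
  2 → (1, 'aabbbababba')
  3 → (6, 'ababba')
  4 → (8, 'abba')
  5 → (2, 'abbbababba')
  6 → (10, 'ba')
  7 → (5, 'bababba')
  8 → (7, 'babba')
  9 → (9, 'bba')
  10 → (4, 'bbababba')
  11 → (3, 'bbbababba')

SA = [11, 0, 1, 6, 8, 2, 10, 5, 7, 9, 4, 3]
i: (SA[i-1],SA[i]) lcp shared
  1: (11,0) 1 'a'
  2: (0,1) 2 'aa'
  3: (1,6) 1 'a'
  4: (6,8) 2 'ab'
  5: (8,2) 3 'abb'
  6: (2,10) 0 ''
  7: (10,5) 2 'ba'
  8: (5,7) 3 'bab'
  9: (7,9) 1 'b'
  10: (9,4) 3 'bba'
  11: (4,3) 2 'bb'

n(n+1)/2 = 12·13/2 = 78
Σ LCP = 0 + 1 + 2 + 1 + 2 + 3 + 0 + 2 + 3 + 1 + 3 + 2 = 20
distinct = 78 − 20 = 58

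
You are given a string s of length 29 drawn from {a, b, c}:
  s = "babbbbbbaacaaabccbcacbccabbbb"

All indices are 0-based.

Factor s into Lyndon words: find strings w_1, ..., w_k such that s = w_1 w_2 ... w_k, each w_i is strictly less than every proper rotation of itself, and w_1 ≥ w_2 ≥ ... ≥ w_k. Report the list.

["b", "abbbbbb", "aac", "aaabccbcacbccabbbb"]

emit factor 1: 'b' (i=0, period=1)
emit factor 2: 'abbbbbb' (i=1, period=7)
emit factor 3: 'aac' (i=8, period=3)
emit factor 4: 'aaabccbcacbccabbbb' (i=11, period=18)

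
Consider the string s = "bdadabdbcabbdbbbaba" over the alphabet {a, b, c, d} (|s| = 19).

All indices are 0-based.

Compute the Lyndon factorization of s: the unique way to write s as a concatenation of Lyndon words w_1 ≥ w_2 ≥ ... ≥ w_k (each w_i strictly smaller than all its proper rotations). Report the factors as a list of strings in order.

emit factor 1: 'bd' (i=0, period=2)
emit factor 2: 'ad' (i=2, period=2)
emit factor 3: 'abdbc' (i=4, period=5)
emit factor 4: 'abbdbbb' (i=9, period=7)
emit factor 5: 'ab' (i=16, period=2)
emit factor 6: 'a' (i=18, period=1)

["bd", "ad", "abdbc", "abbdbbb", "ab", "a"]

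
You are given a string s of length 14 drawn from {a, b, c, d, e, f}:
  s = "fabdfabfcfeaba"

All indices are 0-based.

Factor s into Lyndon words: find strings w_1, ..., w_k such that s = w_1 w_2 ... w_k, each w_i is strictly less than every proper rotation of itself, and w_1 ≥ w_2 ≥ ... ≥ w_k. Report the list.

emit factor 1: 'f' (i=0, period=1)
emit factor 2: 'abdfabfcfe' (i=1, period=10)
emit factor 3: 'ab' (i=11, period=2)
emit factor 4: 'a' (i=13, period=1)

["f", "abdfabfcfe", "ab", "a"]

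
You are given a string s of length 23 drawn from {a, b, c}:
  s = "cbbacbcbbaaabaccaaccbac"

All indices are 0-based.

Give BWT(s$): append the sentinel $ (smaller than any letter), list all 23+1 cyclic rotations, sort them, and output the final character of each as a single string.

rank  rotation                  last
    0  $cbbacbcbbaaabaccaaccbac  c
    1  aaabaccaaccbac$cbbacbcbb  b
    2  aabaccaaccbac$cbbacbcbba  a
    3  aaccbac$cbbacbcbbaaabacc  c
    4  abaccaaccbac$cbbacbcbbaa  a
    5  ac$cbbacbcbbaaabaccaaccb  b
    6  acbcbbaaabaccaaccbac$cbb  b
    7  accaaccbac$cbbacbcbbaaab  b
    8  accbac$cbbacbcbbaaabacca  a
    9  baaabaccaaccbac$cbbacbcb  b
   10  bac$cbbacbcbbaaabaccaacc  c
   11  bacbcbbaaabaccaaccbac$cb  b
   12  baccaaccbac$cbbacbcbbaaa  a
   13  bbaaabaccaaccbac$cbbacbc  c
   14  bbacbcbbaaabaccaaccbac$c  c
   15  bcbbaaabaccaaccbac$cbbac  c
   16  c$cbbacbcbbaaabaccaaccba  a
   17  caaccbac$cbbacbcbbaaabac  c
   18  cbac$cbbacbcbbaaabaccaac  c
   19  cbbaaabaccaaccbac$cbbacb  b
   20  cbbacbcbbaaabaccaaccbac$  $
   21  cbcbbaaabaccaaccbac$cbba  a
   22  ccaaccbac$cbbacbcbbaaaba  a
   23  ccbac$cbbacbcbbaaabaccaa  a

cbacabbbabcbacccaccb$aaa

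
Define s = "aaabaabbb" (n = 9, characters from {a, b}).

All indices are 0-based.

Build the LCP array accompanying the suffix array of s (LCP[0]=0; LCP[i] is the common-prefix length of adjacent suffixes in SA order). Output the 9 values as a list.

[0, 2, 3, 1, 2, 0, 1, 1, 2]

rank→(start, suffix):
  0 → (0, 'aaabaabbb')
  1 → (1, 'aabaabbb')
  2 → (4, 'aabbb')
  3 → (2, 'abaabbb')
  4 → (5, 'abbb')
  5 → (8, 'b')
  6 → (3, 'baabbb')
  7 → (7, 'bb')
  8 → (6, 'bbb')

SA = [0, 1, 4, 2, 5, 8, 3, 7, 6]
i: (SA[i-1],SA[i]) lcp shared
  1: (0,1) 2 'aa'
  2: (1,4) 3 'aab'
  3: (4,2) 1 'a'
  4: (2,5) 2 'ab'
  5: (5,8) 0 ''
  6: (8,3) 1 'b'
  7: (3,7) 1 'b'
  8: (7,6) 2 'bb'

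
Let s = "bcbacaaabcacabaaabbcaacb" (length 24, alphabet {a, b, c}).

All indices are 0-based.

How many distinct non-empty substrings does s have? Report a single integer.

258

rank→(start, suffix):
  0 → (14, 'aaabbcaacb')
  1 → (5, 'aaabcacabaaabbcaacb')
  2 → (15, 'aabbcaacb')
  3 → (6, 'aabcacabaaabbcaacb')
  4 → (20, 'aacb')
  5 → (12, 'abaaabbcaacb')
  6 → (16, 'abbcaacb')
  7 → (7, 'abcacabaaabbcaacb')
  8 → (3, 'acaaabcacabaaabbcaacb')
  9 → (10, 'acabaaabbcaacb')
  10 → (21, 'acb')
  11 → (23, 'b')
  12 → (13, 'baaabbcaacb')
  13 → (2, 'bacaaabcacabaaabbcaacb')
  14 → (17, 'bbcaacb')
  15 → (18, 'bcaacb')
  16 → (8, 'bcacabaaabbcaacb')
  17 → (0, 'bcbacaaabcacabaaabbcaacb')
  18 → (4, 'caaabcacabaaabbcaacb')
  19 → (19, 'caacb')
  20 → (11, 'cabaaabbcaacb')
  21 → (9, 'cacabaaabbcaacb')
  22 → (22, 'cb')
  23 → (1, 'cbacaaabcacabaaabbcaacb')

SA = [14, 5, 15, 6, 20, 12, 16, 7, 3, 10, 21, 23, 13, 2, 17, 18, 8, 0, 4, 19, 11, 9, 22, 1]
i: (SA[i-1],SA[i]) lcp shared
  1: (14,5) 4 'aaab'
  2: (5,15) 2 'aa'
  3: (15,6) 3 'aab'
  4: (6,20) 2 'aa'
  5: (20,12) 1 'a'
  6: (12,16) 2 'ab'
  7: (16,7) 2 'ab'
  8: (7,3) 1 'a'
  9: (3,10) 3 'aca'
  10: (10,21) 2 'ac'
  11: (21,23) 0 ''
  12: (23,13) 1 'b'
  13: (13,2) 2 'ba'
  14: (2,17) 1 'b'
  15: (17,18) 1 'b'
  16: (18,8) 3 'bca'
  17: (8,0) 2 'bc'
  18: (0,4) 0 ''
  19: (4,19) 3 'caa'
  20: (19,11) 2 'ca'
  21: (11,9) 2 'ca'
  22: (9,22) 1 'c'
  23: (22,1) 2 'cb'

n(n+1)/2 = 24·25/2 = 300
Σ LCP = 0 + 4 + 2 + 3 + 2 + 1 + 2 + 2 + 1 + 3 + 2 + 0 + 1 + 2 + 1 + 1 + 3 + 2 + 0 + 3 + 2 + 2 + 1 + 2 = 42
distinct = 300 − 42 = 258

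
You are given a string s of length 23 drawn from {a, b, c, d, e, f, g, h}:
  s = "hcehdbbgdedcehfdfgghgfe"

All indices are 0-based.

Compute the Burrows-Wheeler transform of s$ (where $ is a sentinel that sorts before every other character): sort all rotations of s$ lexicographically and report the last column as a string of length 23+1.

edbhdhegffdcchgdbhfg$eeg

rank  rotation                  last
    0  $hcehdbbgdedcehfdfgghgfe  e
    1  bbgdedcehfdfgghgfe$hcehd  d
    2  bgdedcehfdfgghgfe$hcehdb  b
    3  cehdbbgdedcehfdfgghgfe$h  h
    4  cehfdfgghgfe$hcehdbbgded  d
    5  dbbgdedcehfdfgghgfe$hceh  h
    6  dcehfdfgghgfe$hcehdbbgde  e
    7  dedcehfdfgghgfe$hcehdbbg  g
    8  dfgghgfe$hcehdbbgdedcehf  f
    9  e$hcehdbbgdedcehfdfgghgf  f
   10  edcehfdfgghgfe$hcehdbbgd  d
   11  ehdbbgdedcehfdfgghgfe$hc  c
   12  ehfdfgghgfe$hcehdbbgdedc  c
   13  fdfgghgfe$hcehdbbgdedceh  h
   14  fe$hcehdbbgdedcehfdfgghg  g
   15  fgghgfe$hcehdbbgdedcehfd  d
   16  gdedcehfdfgghgfe$hcehdbb  b
   17  gfe$hcehdbbgdedcehfdfggh  h
   18  gghgfe$hcehdbbgdedcehfdf  f
   19  ghgfe$hcehdbbgdedcehfdfg  g
   20  hcehdbbgdedcehfdfgghgfe$  $
   21  hdbbgdedcehfdfgghgfe$hce  e
   22  hfdfgghgfe$hcehdbbgdedce  e
   23  hgfe$hcehdbbgdedcehfdfgg  g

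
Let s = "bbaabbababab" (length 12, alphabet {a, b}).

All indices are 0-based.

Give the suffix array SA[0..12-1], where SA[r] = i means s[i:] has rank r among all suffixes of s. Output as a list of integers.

[2, 10, 8, 6, 3, 11, 1, 9, 7, 5, 0, 4]

sorted suffixes:
  #0 SA[0]=2  'aabbababab'
  #1 SA[1]=10  'ab'
  #2 SA[2]=8  'abab'
  #3 SA[3]=6  'ababab'
  #4 SA[4]=3  'abbababab'
  #5 SA[5]=11  'b'
  #6 SA[6]=1  'baabbababab'
  #7 SA[7]=9  'bab'
  #8 SA[8]=7  'babab'
  #9 SA[9]=5  'bababab'
  #10 SA[10]=0  'bbaabbababab'
  #11 SA[11]=4  'bbababab'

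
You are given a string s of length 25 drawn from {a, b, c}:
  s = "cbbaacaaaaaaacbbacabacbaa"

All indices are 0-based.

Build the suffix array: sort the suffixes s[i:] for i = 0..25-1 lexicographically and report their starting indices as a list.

rank | idx | suffix
   0 |  24 | a
   1 |  23 | aa
   2 |   6 | aaaaaaacbbacabacbaa
   3 |   7 | aaaaaacbbacabacbaa
   4 |   8 | aaaaacbbacabacbaa
   5 |   9 | aaaacbbacabacbaa
   6 |  10 | aaacbbacabacbaa
   7 |   3 | aacaaaaaaacbbacabacbaa
   8 |  11 | aacbbacabacbaa
   9 |  18 | abacbaa
  10 |   4 | acaaaaaaacbbacabacbaa
  11 |  16 | acabacbaa
  12 |  20 | acbaa
  13 |  12 | acbbacabacbaa
  14 |  22 | baa
  15 |   2 | baacaaaaaaacbbacabacbaa
  16 |  15 | bacabacbaa
  17 |  19 | bacbaa
  18 |   1 | bbaacaaaaaaacbbacabacbaa
  19 |  14 | bbacabacbaa
  20 |   5 | caaaaaaacbbacabacbaa
  21 |  17 | cabacbaa
  22 |  21 | cbaa
  23 |   0 | cbbaacaaaaaaacbbacabacbaa
  24 |  13 | cbbacabacbaa

[24, 23, 6, 7, 8, 9, 10, 3, 11, 18, 4, 16, 20, 12, 22, 2, 15, 19, 1, 14, 5, 17, 21, 0, 13]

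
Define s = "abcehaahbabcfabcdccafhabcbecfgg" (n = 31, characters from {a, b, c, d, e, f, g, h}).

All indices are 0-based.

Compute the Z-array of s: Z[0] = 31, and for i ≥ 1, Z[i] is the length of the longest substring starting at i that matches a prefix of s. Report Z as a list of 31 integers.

Z[0]=31
i=1: i≥r, start 0; Z[1]=0
i=2: i≥r, start 0; Z[2]=0
i=3: i≥r, start 0; Z[3]=0
i=4: i≥r, start 0; Z[4]=0
i=5: i≥r, start 0; Z[5]=1 extend→box=[5,6)
i=6: i≥r, start 0; Z[6]=1 extend→box=[6,7)
i=7: i≥r, start 0; Z[7]=0
i=8: i≥r, start 0; Z[8]=0
i=9: i≥r, start 0; Z[9]=3 extend→box=[9,12)
i=10: min(r-i=2, Z[1]=0)=0; Z[10]=0
i=11: min(r-i=1, Z[2]=0)=0; Z[11]=0
i=12: i≥r, start 0; Z[12]=0
i=13: i≥r, start 0; Z[13]=3 extend→box=[13,16)
i=14: min(r-i=2, Z[1]=0)=0; Z[14]=0
i=15: min(r-i=1, Z[2]=0)=0; Z[15]=0
i=16: i≥r, start 0; Z[16]=0
i=17: i≥r, start 0; Z[17]=0
i=18: i≥r, start 0; Z[18]=0
i=19: i≥r, start 0; Z[19]=1 extend→box=[19,20)
i=20: i≥r, start 0; Z[20]=0
i=21: i≥r, start 0; Z[21]=0
i=22: i≥r, start 0; Z[22]=3 extend→box=[22,25)
i=23: min(r-i=2, Z[1]=0)=0; Z[23]=0
i=24: min(r-i=1, Z[2]=0)=0; Z[24]=0
i=25: i≥r, start 0; Z[25]=0
i=26: i≥r, start 0; Z[26]=0
i=27: i≥r, start 0; Z[27]=0
i=28: i≥r, start 0; Z[28]=0
i=29: i≥r, start 0; Z[29]=0
i=30: i≥r, start 0; Z[30]=0

[31, 0, 0, 0, 0, 1, 1, 0, 0, 3, 0, 0, 0, 3, 0, 0, 0, 0, 0, 1, 0, 0, 3, 0, 0, 0, 0, 0, 0, 0, 0]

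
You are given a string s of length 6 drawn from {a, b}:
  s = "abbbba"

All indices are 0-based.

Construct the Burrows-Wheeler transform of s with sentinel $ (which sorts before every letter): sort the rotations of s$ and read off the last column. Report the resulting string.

rank  rotation last
    0  $abbbba  a
    1  a$abbbb  b
    2  abbbba$  $
    3  ba$abbb  b
    4  bba$abb  b
    5  bbba$ab  b
    6  bbbba$a  a

ab$bbba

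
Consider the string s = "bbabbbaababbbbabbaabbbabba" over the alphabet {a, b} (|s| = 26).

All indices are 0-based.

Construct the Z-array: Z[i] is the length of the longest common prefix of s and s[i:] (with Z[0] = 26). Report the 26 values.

[26, 1, 0, 2, 3, 1, 0, 0, 1, 0, 2, 2, 5, 1, 0, 3, 1, 0, 0, 2, 5, 1, 0, 3, 1, 0]

Z[0]=26
i=1: fresh scan; Z[1]=1 grow→box=[1,2)
i=2: fresh scan; Z[2]=0
i=3: fresh scan; Z[3]=2 grow→box=[3,5)
i=4: min(r-i=1, Z[1]=1)=1; Z[4]=3 grow→box=[4,7)
i=5: min(r-i=2, Z[1]=1)=1; Z[5]=1
i=6: min(r-i=1, Z[2]=0)=0; Z[6]=0
i=7: fresh scan; Z[7]=0
i=8: fresh scan; Z[8]=1 grow→box=[8,9)
i=9: fresh scan; Z[9]=0
i=10: fresh scan; Z[10]=2 grow→box=[10,12)
i=11: min(r-i=1, Z[1]=1)=1; Z[11]=2 grow→box=[11,13)
i=12: min(r-i=1, Z[1]=1)=1; Z[12]=5 grow→box=[12,17)
i=13: min(r-i=4, Z[1]=1)=1; Z[13]=1
i=14: min(r-i=3, Z[2]=0)=0; Z[14]=0
i=15: min(r-i=2, Z[3]=2)=2; Z[15]=3 grow→box=[15,18)
i=16: min(r-i=2, Z[1]=1)=1; Z[16]=1
i=17: min(r-i=1, Z[2]=0)=0; Z[17]=0
i=18: fresh scan; Z[18]=0
i=19: fresh scan; Z[19]=2 grow→box=[19,21)
i=20: min(r-i=1, Z[1]=1)=1; Z[20]=5 grow→box=[20,25)
i=21: min(r-i=4, Z[1]=1)=1; Z[21]=1
i=22: min(r-i=3, Z[2]=0)=0; Z[22]=0
i=23: min(r-i=2, Z[3]=2)=2; Z[23]=3 grow→box=[23,26)
i=24: min(r-i=2, Z[1]=1)=1; Z[24]=1
i=25: min(r-i=1, Z[2]=0)=0; Z[25]=0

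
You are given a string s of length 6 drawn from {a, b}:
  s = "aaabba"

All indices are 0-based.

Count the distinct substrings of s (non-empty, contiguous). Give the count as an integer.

16

rank | idx | suffix
   0 |   5 | a
   1 |   0 | aaabba
   2 |   1 | aabba
   3 |   2 | abba
   4 |   4 | ba
   5 |   3 | bba

SA = [5, 0, 1, 2, 4, 3]
rank  pair      lcp
   1  s[5:],s[0:]  1  'a'
   2  s[0:],s[1:]  2  'aa'
   3  s[1:],s[2:]  1  'a'
   4  s[2:],s[4:]  0  ''
   5  s[4:],s[3:]  1  'b'

n(n+1)/2 = 6·7/2 = 21
Σ LCP = 0 + 1 + 2 + 1 + 0 + 1 = 5
distinct = 21 − 5 = 16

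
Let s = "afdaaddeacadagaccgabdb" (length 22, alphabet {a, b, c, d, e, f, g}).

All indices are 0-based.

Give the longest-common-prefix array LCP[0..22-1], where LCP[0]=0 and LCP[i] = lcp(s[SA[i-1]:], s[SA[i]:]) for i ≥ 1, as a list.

[0, 1, 1, 2, 1, 2, 1, 1, 0, 1, 0, 1, 1, 0, 2, 1, 1, 1, 0, 0, 0, 2]

rank→(start, suffix):
  0 → (3, 'aaddeacadagaccgabdb')
  1 → (18, 'abdb')
  2 → (8, 'acadagaccgabdb')
  3 → (14, 'accgabdb')
  4 → (10, 'adagaccgabdb')
  5 → (4, 'addeacadagaccgabdb')
  6 → (0, 'afdaaddeacadagaccgabdb')
  7 → (12, 'agaccgabdb')
  8 → (21, 'b')
  9 → (19, 'bdb')
  10 → (9, 'cadagaccgabdb')
  11 → (15, 'ccgabdb')
  12 → (16, 'cgabdb')
  13 → (2, 'daaddeacadagaccgabdb')
  14 → (11, 'dagaccgabdb')
  15 → (20, 'db')
  16 → (5, 'ddeacadagaccgabdb')
  17 → (6, 'deacadagaccgabdb')
  18 → (7, 'eacadagaccgabdb')
  19 → (1, 'fdaaddeacadagaccgabdb')
  20 → (17, 'gabdb')
  21 → (13, 'gaccgabdb')

SA = [3, 18, 8, 14, 10, 4, 0, 12, 21, 19, 9, 15, 16, 2, 11, 20, 5, 6, 7, 1, 17, 13]
i: (SA[i-1],SA[i]) lcp shared
  1: (3,18) 1 'a'
  2: (18,8) 1 'a'
  3: (8,14) 2 'ac'
  4: (14,10) 1 'a'
  5: (10,4) 2 'ad'
  6: (4,0) 1 'a'
  7: (0,12) 1 'a'
  8: (12,21) 0 ''
  9: (21,19) 1 'b'
  10: (19,9) 0 ''
  11: (9,15) 1 'c'
  12: (15,16) 1 'c'
  13: (16,2) 0 ''
  14: (2,11) 2 'da'
  15: (11,20) 1 'd'
  16: (20,5) 1 'd'
  17: (5,6) 1 'd'
  18: (6,7) 0 ''
  19: (7,1) 0 ''
  20: (1,17) 0 ''
  21: (17,13) 2 'ga'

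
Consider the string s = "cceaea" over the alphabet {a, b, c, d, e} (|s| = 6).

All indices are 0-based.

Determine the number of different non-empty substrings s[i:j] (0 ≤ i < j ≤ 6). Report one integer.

rank→(start, suffix):
  0 → (5, 'a')
  1 → (3, 'aea')
  2 → (0, 'cceaea')
  3 → (1, 'ceaea')
  4 → (4, 'ea')
  5 → (2, 'eaea')

SA = [5, 3, 0, 1, 4, 2]
i: (SA[i-1],SA[i]) lcp shared
  1: (5,3) 1 'a'
  2: (3,0) 0 ''
  3: (0,1) 1 'c'
  4: (1,4) 0 ''
  5: (4,2) 2 'ea'

n(n+1)/2 = 6·7/2 = 21
Σ LCP = 0 + 1 + 0 + 1 + 0 + 2 = 4
distinct = 21 − 4 = 17

17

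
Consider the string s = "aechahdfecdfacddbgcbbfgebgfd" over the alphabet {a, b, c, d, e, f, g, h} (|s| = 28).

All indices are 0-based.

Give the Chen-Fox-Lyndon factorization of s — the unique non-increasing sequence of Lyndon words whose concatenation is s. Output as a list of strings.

["aechahdfecdf", "acddbgcbbfgebgfd"]

emit factor 1: 'aechahdfecdf' (i=0, period=12)
emit factor 2: 'acddbgcbbfgebgfd' (i=12, period=16)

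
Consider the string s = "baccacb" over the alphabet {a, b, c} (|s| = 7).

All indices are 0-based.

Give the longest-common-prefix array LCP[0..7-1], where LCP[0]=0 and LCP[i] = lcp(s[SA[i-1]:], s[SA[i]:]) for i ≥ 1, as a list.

[0, 2, 0, 1, 0, 1, 1]

rank | idx | suffix
   0 |   4 | acb
   1 |   1 | accacb
   2 |   6 | b
   3 |   0 | baccacb
   4 |   3 | cacb
   5 |   5 | cb
   6 |   2 | ccacb

SA = [4, 1, 6, 0, 3, 5, 2]
rank  pair      lcp
   1  s[4:],s[1:]  2  'ac'
   2  s[1:],s[6:]  0  ''
   3  s[6:],s[0:]  1  'b'
   4  s[0:],s[3:]  0  ''
   5  s[3:],s[5:]  1  'c'
   6  s[5:],s[2:]  1  'c'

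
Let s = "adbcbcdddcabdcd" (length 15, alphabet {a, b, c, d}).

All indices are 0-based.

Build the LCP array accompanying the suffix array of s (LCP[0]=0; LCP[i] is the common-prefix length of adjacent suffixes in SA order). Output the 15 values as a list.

sorted suffixes:
  #0 SA[0]=10  'abdcd'
  #1 SA[1]=0  'adbcbcdddcabdcd'
  #2 SA[2]=2  'bcbcdddcabdcd'
  #3 SA[3]=4  'bcdddcabdcd'
  #4 SA[4]=11  'bdcd'
  #5 SA[5]=9  'cabdcd'
  #6 SA[6]=3  'cbcdddcabdcd'
  #7 SA[7]=13  'cd'
  #8 SA[8]=5  'cdddcabdcd'
  #9 SA[9]=14  'd'
  #10 SA[10]=1  'dbcbcdddcabdcd'
  #11 SA[11]=8  'dcabdcd'
  #12 SA[12]=12  'dcd'
  #13 SA[13]=7  'ddcabdcd'
  #14 SA[14]=6  'dddcabdcd'

SA = [10, 0, 2, 4, 11, 9, 3, 13, 5, 14, 1, 8, 12, 7, 6]
[i] adj suffixes → lcp
  [1] 10/0 → 1 ('a')
  [2] 0/2 → 0 ('')
  [3] 2/4 → 2 ('bc')
  [4] 4/11 → 1 ('b')
  [5] 11/9 → 0 ('')
  [6] 9/3 → 1 ('c')
  [7] 3/13 → 1 ('c')
  [8] 13/5 → 2 ('cd')
  [9] 5/14 → 0 ('')
  [10] 14/1 → 1 ('d')
  [11] 1/8 → 1 ('d')
  [12] 8/12 → 2 ('dc')
  [13] 12/7 → 1 ('d')
  [14] 7/6 → 2 ('dd')

[0, 1, 0, 2, 1, 0, 1, 1, 2, 0, 1, 1, 2, 1, 2]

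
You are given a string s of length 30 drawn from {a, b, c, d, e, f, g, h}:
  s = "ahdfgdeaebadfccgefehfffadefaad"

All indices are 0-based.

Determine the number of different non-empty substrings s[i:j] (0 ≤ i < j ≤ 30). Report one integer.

436

sorted suffixes:
  #0 SA[0]=27  'aad'
  #1 SA[1]=28  'ad'
  #2 SA[2]=23  'adefaad'
  #3 SA[3]=10  'adfccgefehfffadefaad'
  #4 SA[4]=7  'aebadfccgefehfffadefaad'
  #5 SA[5]=0  'ahdfgdeaebadfccgefehfffadefaad'
  #6 SA[6]=9  'badfccgefehfffadefaad'
  #7 SA[7]=13  'ccgefehfffadefaad'
  #8 SA[8]=14  'cgefehfffadefaad'
  #9 SA[9]=29  'd'
  #10 SA[10]=5  'deaebadfccgefehfffadefaad'
  #11 SA[11]=24  'defaad'
  #12 SA[12]=11  'dfccgefehfffadefaad'
  #13 SA[13]=2  'dfgdeaebadfccgefehfffadefaad'
  #14 SA[14]=6  'eaebadfccgefehfffadefaad'
  #15 SA[15]=8  'ebadfccgefehfffadefaad'
  #16 SA[16]=25  'efaad'
  #17 SA[17]=16  'efehfffadefaad'
  #18 SA[18]=18  'ehfffadefaad'
  #19 SA[19]=26  'faad'
  #20 SA[20]=22  'fadefaad'
  #21 SA[21]=12  'fccgefehfffadefaad'
  #22 SA[22]=17  'fehfffadefaad'
  #23 SA[23]=21  'ffadefaad'
  #24 SA[24]=20  'fffadefaad'
  #25 SA[25]=3  'fgdeaebadfccgefehfffadefaad'
  #26 SA[26]=4  'gdeaebadfccgefehfffadefaad'
  #27 SA[27]=15  'gefehfffadefaad'
  #28 SA[28]=1  'hdfgdeaebadfccgefehfffadefaad'
  #29 SA[29]=19  'hfffadefaad'

SA = [27, 28, 23, 10, 7, 0, 9, 13, 14, 29, 5, 24, 11, 2, 6, 8, 25, 16, 18, 26, 22, 12, 17, 21, 20, 3, 4, 15, 1, 19]
rank  pair      lcp
   1  s[27:],s[28:]  1  'a'
   2  s[28:],s[23:]  2  'ad'
   3  s[23:],s[10:]  2  'ad'
   4  s[10:],s[7:]  1  'a'
   5  s[7:],s[0:]  1  'a'
   6  s[0:],s[9:]  0  ''
   7  s[9:],s[13:]  0  ''
   8  s[13:],s[14:]  1  'c'
   9  s[14:],s[29:]  0  ''
  10  s[29:],s[5:]  1  'd'
  11  s[5:],s[24:]  2  'de'
  12  s[24:],s[11:]  1  'd'
  13  s[11:],s[2:]  2  'df'
  14  s[2:],s[6:]  0  ''
  15  s[6:],s[8:]  1  'e'
  16  s[8:],s[25:]  1  'e'
  17  s[25:],s[16:]  2  'ef'
  18  s[16:],s[18:]  1  'e'
  19  s[18:],s[26:]  0  ''
  20  s[26:],s[22:]  2  'fa'
  21  s[22:],s[12:]  1  'f'
  22  s[12:],s[17:]  1  'f'
  23  s[17:],s[21:]  1  'f'
  24  s[21:],s[20:]  2  'ff'
  25  s[20:],s[3:]  1  'f'
  26  s[3:],s[4:]  0  ''
  27  s[4:],s[15:]  1  'g'
  28  s[15:],s[1:]  0  ''
  29  s[1:],s[19:]  1  'h'

n(n+1)/2 = 30·31/2 = 465
Σ LCP = 0 + 1 + 2 + 2 + 1 + 1 + 0 + 0 + 1 + 0 + 1 + 2 + 1 + 2 + 0 + 1 + 1 + 2 + 1 + 0 + 2 + 1 + 1 + 1 + 2 + 1 + 0 + 1 + 0 + 1 = 29
distinct = 465 − 29 = 436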